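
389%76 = 9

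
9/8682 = 3/2894 = 0.00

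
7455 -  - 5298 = 12753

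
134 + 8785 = 8919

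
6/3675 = 2/1225 = 0.00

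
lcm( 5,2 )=10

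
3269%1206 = 857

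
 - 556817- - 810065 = 253248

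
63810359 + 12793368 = 76603727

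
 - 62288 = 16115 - 78403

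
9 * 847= 7623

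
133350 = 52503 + 80847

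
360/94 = 3+39/47 = 3.83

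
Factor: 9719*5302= 51530138 = 2^1*11^1*241^1*9719^1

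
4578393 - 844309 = 3734084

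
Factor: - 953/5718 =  - 2^( - 1) * 3^( - 1 ) = - 1/6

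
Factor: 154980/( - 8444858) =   -  77490/4222429  =  - 2^1*3^3*5^1*7^1*29^(  -  1)*41^1 * 145601^(-1 ) 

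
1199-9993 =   -  8794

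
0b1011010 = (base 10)90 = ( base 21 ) 46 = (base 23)3L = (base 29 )33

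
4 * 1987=7948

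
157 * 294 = 46158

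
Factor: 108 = 2^2*3^3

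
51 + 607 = 658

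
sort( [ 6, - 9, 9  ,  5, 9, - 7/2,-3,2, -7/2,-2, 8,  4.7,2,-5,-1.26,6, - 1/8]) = [ - 9 , -5,-7/2 ,-7/2, - 3,-2, - 1.26,-1/8,2, 2, 4.7,5, 6,6, 8,  9, 9 ]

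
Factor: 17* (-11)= -187 = - 11^1*17^1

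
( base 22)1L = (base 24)1j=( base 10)43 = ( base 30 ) 1D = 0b101011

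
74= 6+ 68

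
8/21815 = 8/21815 = 0.00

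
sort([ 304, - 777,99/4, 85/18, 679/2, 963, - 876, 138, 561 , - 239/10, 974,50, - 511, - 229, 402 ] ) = [ - 876, - 777, - 511, - 229, - 239/10, 85/18,99/4,50, 138, 304, 679/2, 402, 561, 963,974] 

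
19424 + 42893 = 62317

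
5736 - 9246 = -3510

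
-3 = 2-5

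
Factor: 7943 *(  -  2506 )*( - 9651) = 192104679858  =  2^1*3^1*7^1*13^2*47^1*179^1 * 3217^1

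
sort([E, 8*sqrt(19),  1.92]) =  [ 1.92,  E , 8*sqrt(19)]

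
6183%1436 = 439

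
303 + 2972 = 3275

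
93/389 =93/389 =0.24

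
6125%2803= 519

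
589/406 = 1 + 183/406   =  1.45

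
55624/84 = 13906/21 = 662.19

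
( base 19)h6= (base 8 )511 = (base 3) 110012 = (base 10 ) 329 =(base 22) EL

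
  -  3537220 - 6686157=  - 10223377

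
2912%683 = 180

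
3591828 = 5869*612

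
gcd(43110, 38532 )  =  6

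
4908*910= 4466280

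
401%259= 142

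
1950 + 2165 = 4115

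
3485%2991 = 494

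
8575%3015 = 2545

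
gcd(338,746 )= 2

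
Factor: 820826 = 2^1*410413^1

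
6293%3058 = 177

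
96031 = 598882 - 502851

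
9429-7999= 1430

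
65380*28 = 1830640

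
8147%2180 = 1607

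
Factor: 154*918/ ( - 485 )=  -  2^2*3^3 *5^( - 1)*7^1*11^1*17^1*97^( - 1) = - 141372/485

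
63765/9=7085  =  7085.00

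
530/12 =44  +  1/6 = 44.17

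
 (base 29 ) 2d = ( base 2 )1000111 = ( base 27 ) 2h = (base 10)71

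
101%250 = 101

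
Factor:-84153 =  - 3^1 * 28051^1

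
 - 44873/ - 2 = 22436 + 1/2 = 22436.50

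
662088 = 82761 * 8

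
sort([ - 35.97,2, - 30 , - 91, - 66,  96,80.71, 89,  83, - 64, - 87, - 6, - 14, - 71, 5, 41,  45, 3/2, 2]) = [- 91,  -  87, - 71, - 66,-64, - 35.97, - 30,- 14 , - 6, 3/2,  2, 2, 5, 41 , 45,80.71, 83,  89, 96]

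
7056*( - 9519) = -67166064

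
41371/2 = 41371/2 = 20685.50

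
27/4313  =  27/4313 =0.01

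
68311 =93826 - 25515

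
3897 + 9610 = 13507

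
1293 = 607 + 686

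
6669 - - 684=7353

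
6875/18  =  6875/18 = 381.94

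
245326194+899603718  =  1144929912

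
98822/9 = 98822/9 = 10980.22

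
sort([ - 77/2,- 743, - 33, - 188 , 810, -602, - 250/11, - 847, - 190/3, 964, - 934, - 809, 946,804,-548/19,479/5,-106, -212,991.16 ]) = [-934, - 847, - 809 , - 743, - 602, - 212, - 188,  -  106,-190/3, - 77/2 ,-33,  -  548/19,  -  250/11,  479/5,804,810,  946, 964,991.16 ]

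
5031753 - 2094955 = 2936798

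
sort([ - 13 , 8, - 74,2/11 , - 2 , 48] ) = [-74 , - 13, -2 , 2/11,8,48]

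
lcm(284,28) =1988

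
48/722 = 24/361 = 0.07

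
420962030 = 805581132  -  384619102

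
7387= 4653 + 2734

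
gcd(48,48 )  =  48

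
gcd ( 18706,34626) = 398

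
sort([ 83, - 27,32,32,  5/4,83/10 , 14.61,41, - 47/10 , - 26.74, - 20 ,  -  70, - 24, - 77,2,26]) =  [-77,-70,-27,-26.74 , - 24, - 20,-47/10,5/4, 2, 83/10,14.61,26, 32, 32, 41,83]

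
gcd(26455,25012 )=481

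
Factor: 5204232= 2^3*3^2*11^1*6571^1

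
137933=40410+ 97523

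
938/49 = 134/7  =  19.14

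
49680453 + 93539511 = 143219964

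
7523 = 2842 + 4681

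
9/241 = 9/241 = 0.04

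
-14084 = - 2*7042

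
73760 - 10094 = 63666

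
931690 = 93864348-92932658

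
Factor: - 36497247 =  - 3^1*1721^1*7069^1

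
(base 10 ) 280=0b100011000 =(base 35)80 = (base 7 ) 550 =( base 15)13A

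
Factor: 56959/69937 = 79^1*97^ (-1)=79/97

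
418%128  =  34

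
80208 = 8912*9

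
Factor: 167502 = 2^1*3^1*27917^1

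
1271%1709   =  1271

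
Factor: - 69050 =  - 2^1*5^2*1381^1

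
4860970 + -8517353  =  -3656383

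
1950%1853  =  97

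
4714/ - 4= - 1179 + 1/2 = - 1178.50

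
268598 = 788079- 519481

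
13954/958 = 6977/479 = 14.57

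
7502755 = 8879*845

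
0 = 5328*0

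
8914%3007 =2900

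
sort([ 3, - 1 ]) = [ - 1,3]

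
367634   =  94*3911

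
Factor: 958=2^1*479^1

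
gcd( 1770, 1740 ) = 30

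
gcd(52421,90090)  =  1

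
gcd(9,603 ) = 9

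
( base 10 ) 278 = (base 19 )EC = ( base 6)1142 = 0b100010110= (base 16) 116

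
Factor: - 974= -2^1*487^1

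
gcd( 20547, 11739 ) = 3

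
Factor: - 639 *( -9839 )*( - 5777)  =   - 36320698017  =  - 3^2*53^1*71^1*109^1*9839^1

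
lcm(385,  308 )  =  1540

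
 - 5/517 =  - 5/517 = -  0.01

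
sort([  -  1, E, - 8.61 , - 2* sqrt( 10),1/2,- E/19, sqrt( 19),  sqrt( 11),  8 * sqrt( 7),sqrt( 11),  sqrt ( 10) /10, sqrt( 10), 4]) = [-8.61, - 2*sqrt( 10), - 1,-E/19,  sqrt ( 10) /10 , 1/2,E,sqrt( 10), sqrt(11), sqrt ( 11 ), 4,sqrt( 19 ), 8*sqrt(7)]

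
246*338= 83148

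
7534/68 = 110+27/34= 110.79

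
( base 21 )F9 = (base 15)169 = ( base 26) cc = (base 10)324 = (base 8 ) 504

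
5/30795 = 1/6159 = 0.00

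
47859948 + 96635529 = 144495477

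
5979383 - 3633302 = 2346081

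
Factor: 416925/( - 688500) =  - 109/180 = - 2^(  -  2)*3^(- 2) * 5^( - 1 ) *109^1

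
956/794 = 478/397 = 1.20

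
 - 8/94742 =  - 1 + 47367/47371  =  - 0.00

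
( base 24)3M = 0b1011110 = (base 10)94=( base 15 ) 64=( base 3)10111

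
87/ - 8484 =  - 29/2828 =-  0.01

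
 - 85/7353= -85/7353  =  - 0.01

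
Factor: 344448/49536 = 13^1*23^1*43^( - 1) = 299/43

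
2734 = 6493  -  3759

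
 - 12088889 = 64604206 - 76693095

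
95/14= 95/14  =  6.79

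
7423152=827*8976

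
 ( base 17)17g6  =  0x1C2E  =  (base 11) 5469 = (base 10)7214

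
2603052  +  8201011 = 10804063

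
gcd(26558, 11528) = 2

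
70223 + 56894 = 127117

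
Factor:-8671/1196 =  - 2^( - 2)*29^1 =- 29/4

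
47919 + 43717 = 91636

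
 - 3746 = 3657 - 7403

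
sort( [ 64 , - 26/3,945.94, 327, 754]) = [-26/3, 64, 327, 754, 945.94 ]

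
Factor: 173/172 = 2^( - 2 )*43^( - 1)*173^1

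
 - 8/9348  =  -2/2337 = - 0.00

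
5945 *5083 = 30218435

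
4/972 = 1/243=0.00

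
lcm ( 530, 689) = 6890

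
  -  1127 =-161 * 7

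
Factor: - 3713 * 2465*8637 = - 3^1*5^1*17^1*29^1*47^1*79^1 * 2879^1 = -  79050531165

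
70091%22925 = 1316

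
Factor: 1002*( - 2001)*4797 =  - 9617994594 = - 2^1*3^4*13^1*23^1*29^1 * 41^1*167^1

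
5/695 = 1/139 = 0.01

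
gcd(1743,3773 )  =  7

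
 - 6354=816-7170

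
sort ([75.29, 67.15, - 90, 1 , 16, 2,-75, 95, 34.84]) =[-90, - 75, 1, 2 , 16,  34.84,  67.15,75.29, 95]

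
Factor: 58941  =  3^3  *  37^1*59^1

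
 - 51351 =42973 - 94324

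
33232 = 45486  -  12254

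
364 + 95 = 459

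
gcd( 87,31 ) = 1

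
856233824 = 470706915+385526909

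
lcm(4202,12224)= 134464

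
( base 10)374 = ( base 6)1422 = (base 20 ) IE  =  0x176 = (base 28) DA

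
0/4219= 0=0.00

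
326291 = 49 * 6659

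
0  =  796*0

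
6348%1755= 1083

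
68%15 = 8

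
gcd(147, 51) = 3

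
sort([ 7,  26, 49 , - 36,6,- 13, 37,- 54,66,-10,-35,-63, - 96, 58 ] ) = [ - 96, - 63, - 54, - 36, - 35,-13, - 10, 6, 7,26, 37,49,58, 66]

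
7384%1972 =1468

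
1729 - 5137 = - 3408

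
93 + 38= 131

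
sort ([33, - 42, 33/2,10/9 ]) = [ - 42, 10/9 , 33/2,33 ] 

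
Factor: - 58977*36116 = - 2^2*3^2*6553^1*9029^1  =  - 2130013332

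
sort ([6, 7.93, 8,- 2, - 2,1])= [- 2, - 2, 1,6, 7.93, 8]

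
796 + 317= 1113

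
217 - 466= - 249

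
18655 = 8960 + 9695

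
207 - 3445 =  - 3238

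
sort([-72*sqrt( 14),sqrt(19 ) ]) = [-72 * sqrt( 14 ), sqrt (19 )] 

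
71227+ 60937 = 132164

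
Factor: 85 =5^1*17^1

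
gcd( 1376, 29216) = 32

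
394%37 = 24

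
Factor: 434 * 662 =2^2*7^1*31^1*331^1 =287308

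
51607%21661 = 8285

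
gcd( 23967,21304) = 2663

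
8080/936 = 1010/117 = 8.63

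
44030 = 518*85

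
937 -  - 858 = 1795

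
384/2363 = 384/2363 = 0.16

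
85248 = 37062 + 48186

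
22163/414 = 53 + 221/414 = 53.53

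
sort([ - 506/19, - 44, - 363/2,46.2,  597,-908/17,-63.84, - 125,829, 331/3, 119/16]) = [ - 363/2, - 125,-63.84, - 908/17, - 44, - 506/19, 119/16,46.2, 331/3, 597,  829 ]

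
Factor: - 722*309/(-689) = 2^1*3^1*13^( - 1)*19^2*53^( - 1)*103^1 =223098/689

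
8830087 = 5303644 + 3526443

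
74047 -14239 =59808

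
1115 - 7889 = -6774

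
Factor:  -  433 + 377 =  - 56=- 2^3*7^1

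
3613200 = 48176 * 75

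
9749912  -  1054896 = 8695016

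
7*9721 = 68047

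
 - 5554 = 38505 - 44059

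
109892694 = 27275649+82617045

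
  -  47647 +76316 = 28669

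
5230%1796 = 1638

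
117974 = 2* 58987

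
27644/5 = 27644/5 = 5528.80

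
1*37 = 37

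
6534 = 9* 726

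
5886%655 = 646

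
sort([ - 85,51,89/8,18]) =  [ - 85,  89/8,18, 51 ] 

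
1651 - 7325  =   -5674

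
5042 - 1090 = 3952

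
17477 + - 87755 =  - 70278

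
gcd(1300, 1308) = 4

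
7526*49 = 368774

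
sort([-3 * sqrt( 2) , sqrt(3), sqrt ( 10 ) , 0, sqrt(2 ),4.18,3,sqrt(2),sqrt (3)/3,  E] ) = [ - 3*sqrt( 2),  0, sqrt(3)/3,  sqrt( 2 ),sqrt(2),sqrt(3) , E,3,  sqrt( 10),  4.18] 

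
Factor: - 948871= - 7^1*11^1*12323^1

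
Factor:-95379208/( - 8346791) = 2^3*8346791^ (-1 )*11922401^1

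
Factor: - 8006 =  - 2^1*4003^1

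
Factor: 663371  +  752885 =2^6 * 22129^1 = 1416256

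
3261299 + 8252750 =11514049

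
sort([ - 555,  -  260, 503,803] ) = [ - 555, - 260,503, 803] 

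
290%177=113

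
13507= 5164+8343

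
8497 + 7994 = 16491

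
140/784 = 5/28 = 0.18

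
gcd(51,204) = 51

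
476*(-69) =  - 32844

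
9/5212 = 9/5212 = 0.00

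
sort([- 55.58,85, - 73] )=[ - 73,-55.58,85] 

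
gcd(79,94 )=1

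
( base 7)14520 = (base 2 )111111000000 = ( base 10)4032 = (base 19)b34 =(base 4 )333000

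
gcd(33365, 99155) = 5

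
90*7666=689940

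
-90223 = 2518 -92741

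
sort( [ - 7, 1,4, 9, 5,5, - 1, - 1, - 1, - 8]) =[ - 8, - 7, - 1, - 1, - 1, 1,4, 5, 5,9]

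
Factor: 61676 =2^2*17^1*907^1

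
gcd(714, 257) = 1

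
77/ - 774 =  - 77/774 = -0.10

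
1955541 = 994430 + 961111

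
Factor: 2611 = 7^1* 373^1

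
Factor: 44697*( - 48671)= - 2175447687 = -3^1*7^1 * 17^1 * 47^1*317^1  *  409^1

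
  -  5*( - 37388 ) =186940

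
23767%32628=23767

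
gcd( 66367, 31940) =1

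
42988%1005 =778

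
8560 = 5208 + 3352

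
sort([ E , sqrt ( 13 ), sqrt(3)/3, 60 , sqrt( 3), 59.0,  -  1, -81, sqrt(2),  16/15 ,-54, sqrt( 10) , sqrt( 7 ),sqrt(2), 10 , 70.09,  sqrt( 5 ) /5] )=[ -81,-54 ,-1,sqrt(5)/5, sqrt( 3)/3 , 16/15 , sqrt(2),sqrt( 2), sqrt(3), sqrt ( 7 ), E,sqrt( 10), sqrt( 13 ), 10, 59.0,  60, 70.09]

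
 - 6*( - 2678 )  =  16068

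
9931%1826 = 801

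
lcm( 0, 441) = 0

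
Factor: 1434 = 2^1*3^1*239^1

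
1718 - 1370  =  348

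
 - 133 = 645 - 778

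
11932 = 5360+6572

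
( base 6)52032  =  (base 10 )6932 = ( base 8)15424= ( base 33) 6C2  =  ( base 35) 5n2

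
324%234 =90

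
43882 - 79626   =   - 35744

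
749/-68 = - 749/68 = -11.01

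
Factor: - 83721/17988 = - 27907/5996 = -2^(  -  2 )*11^1*43^1*59^1*1499^( - 1 )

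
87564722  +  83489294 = 171054016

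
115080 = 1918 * 60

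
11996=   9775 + 2221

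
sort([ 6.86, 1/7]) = [1/7 , 6.86 ] 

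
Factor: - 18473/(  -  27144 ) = 2^( -3) * 3^ (  -  2)*7^2 = 49/72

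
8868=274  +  8594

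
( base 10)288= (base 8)440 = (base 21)DF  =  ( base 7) 561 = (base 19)f3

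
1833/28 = 65 + 13/28 = 65.46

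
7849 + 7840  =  15689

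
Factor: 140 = 2^2*5^1 * 7^1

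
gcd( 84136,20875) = 1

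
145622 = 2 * 72811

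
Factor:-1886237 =-1886237^1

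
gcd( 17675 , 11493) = 1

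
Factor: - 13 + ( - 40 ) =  - 53  =  - 53^1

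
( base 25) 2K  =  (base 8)106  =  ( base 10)70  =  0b1000110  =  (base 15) 4A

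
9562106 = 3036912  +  6525194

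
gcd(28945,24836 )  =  7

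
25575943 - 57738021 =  - 32162078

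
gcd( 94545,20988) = 99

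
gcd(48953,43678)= 1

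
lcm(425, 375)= 6375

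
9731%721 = 358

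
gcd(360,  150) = 30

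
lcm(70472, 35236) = 70472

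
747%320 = 107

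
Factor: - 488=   -  2^3*61^1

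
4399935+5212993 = 9612928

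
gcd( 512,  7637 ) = 1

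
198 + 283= 481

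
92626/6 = 15437 + 2/3=15437.67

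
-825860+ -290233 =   -  1116093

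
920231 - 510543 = 409688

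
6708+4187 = 10895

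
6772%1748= 1528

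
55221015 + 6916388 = 62137403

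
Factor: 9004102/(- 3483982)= - 977^ (-1) * 1783^( - 1 )*4502051^1 = - 4502051/1741991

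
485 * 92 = 44620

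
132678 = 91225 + 41453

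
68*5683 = 386444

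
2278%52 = 42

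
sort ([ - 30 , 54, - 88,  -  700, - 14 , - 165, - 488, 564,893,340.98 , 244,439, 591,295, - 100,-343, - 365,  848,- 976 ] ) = [ - 976,-700, - 488 ,-365 ,-343,-165, - 100,- 88, - 30, - 14,54, 244,  295,340.98,  439,564,591,848,893 ]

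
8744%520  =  424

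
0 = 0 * 2237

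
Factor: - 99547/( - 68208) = 14221/9744 = 2^( - 4 )*3^( - 1)*7^( -1 ) * 29^( - 1)*14221^1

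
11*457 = 5027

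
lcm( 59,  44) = 2596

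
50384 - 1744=48640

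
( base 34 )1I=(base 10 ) 52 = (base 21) 2a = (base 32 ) 1K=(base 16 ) 34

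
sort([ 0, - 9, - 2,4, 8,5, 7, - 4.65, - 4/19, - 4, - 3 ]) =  [-9, - 4.65, - 4 ,- 3, - 2, - 4/19, 0, 4 , 5,  7, 8 ]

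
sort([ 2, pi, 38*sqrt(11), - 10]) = [ - 10,2,pi, 38*sqrt( 11)]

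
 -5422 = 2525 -7947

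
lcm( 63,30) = 630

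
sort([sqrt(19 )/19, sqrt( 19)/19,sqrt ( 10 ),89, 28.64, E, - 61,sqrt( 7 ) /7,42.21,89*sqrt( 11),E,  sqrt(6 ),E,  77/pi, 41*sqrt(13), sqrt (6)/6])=[  -  61, sqrt(19 )/19,sqrt( 19)/19, sqrt( 7)/7, sqrt( 6 )/6,  sqrt(6), E, E, E,sqrt (10), 77/pi,  28.64,42.21, 89, 41*sqrt (13),89*sqrt ( 11 )] 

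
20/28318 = 10/14159 =0.00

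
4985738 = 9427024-4441286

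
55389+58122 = 113511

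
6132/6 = 1022= 1022.00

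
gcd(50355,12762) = 9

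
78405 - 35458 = 42947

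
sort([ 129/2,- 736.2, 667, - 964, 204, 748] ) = [ - 964, - 736.2, 129/2,204 , 667, 748 ]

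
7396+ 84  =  7480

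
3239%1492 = 255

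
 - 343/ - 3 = 343/3 = 114.33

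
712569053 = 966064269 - 253495216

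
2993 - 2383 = 610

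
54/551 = 54/551 = 0.10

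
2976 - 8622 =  - 5646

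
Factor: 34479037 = 31^1 * 263^1*4229^1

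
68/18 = 3 + 7/9 =3.78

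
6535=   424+6111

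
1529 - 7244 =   -  5715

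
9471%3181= 3109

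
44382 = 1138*39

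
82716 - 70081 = 12635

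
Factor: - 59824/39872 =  - 2^(-2)  *  7^( - 1 ) * 89^ ( - 1 ) *3739^1 = - 3739/2492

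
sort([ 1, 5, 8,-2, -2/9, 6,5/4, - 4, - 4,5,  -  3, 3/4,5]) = [ -4, - 4,-3,-2, - 2/9, 3/4, 1, 5/4, 5,5,  5,6,8 ] 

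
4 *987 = 3948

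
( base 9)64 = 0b111010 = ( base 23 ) 2C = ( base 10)58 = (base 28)22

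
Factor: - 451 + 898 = 447 = 3^1*149^1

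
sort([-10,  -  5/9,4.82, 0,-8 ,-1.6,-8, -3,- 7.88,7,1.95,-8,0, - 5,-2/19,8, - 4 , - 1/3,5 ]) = [ - 10, - 8, - 8 , - 8,-7.88,-5, - 4,-3, - 1.6,-5/9,- 1/3, -2/19,  0,0,1.95,4.82,5,  7 , 8]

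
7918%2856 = 2206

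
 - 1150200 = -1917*600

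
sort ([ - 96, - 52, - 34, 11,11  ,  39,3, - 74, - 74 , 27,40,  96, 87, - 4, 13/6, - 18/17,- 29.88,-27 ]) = [ - 96, - 74, - 74, - 52, - 34, - 29.88, - 27,  -  4, - 18/17,13/6,3,11,11 , 27,39,  40, 87,96]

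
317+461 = 778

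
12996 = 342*38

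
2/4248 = 1/2124  =  0.00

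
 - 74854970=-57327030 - 17527940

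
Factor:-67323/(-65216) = 2^( - 6) * 3^1*1019^ (-1)*22441^1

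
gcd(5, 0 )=5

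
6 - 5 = 1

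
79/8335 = 79/8335 = 0.01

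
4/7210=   2/3605   =  0.00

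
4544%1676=1192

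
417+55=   472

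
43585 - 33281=10304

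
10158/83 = 10158/83 =122.39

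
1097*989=1084933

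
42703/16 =2668+15/16 = 2668.94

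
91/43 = 91/43 = 2.12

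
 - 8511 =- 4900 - 3611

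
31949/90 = 31949/90 = 354.99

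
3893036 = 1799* 2164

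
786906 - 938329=-151423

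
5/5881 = 5/5881 = 0.00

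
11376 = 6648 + 4728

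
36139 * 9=325251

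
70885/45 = 14177/9 = 1575.22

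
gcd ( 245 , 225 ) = 5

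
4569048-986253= 3582795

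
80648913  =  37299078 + 43349835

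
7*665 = 4655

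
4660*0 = 0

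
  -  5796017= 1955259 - 7751276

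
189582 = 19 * 9978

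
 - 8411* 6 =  - 50466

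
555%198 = 159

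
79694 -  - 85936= 165630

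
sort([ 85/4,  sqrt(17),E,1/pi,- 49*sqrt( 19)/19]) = [ - 49*sqrt( 19) /19,1/pi,E,sqrt(17 ),85/4 ] 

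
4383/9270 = 487/1030=0.47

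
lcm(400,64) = 1600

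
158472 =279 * 568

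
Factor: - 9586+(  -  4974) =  - 14560 = -2^5*5^1*7^1* 13^1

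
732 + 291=1023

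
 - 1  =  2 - 3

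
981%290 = 111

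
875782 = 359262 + 516520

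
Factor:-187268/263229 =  - 2^2*3^(-1) * 46817^1*87743^(-1)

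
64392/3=21464 = 21464.00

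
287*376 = 107912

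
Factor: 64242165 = 3^1*5^1*13^1*241^1*1367^1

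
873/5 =174 + 3/5=174.60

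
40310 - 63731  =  -23421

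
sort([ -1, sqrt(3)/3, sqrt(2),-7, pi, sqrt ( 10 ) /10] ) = [ - 7,  -  1, sqrt(10)/10, sqrt(3) /3, sqrt(2), pi]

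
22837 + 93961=116798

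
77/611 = 77/611 = 0.13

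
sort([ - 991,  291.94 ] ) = [-991, 291.94 ]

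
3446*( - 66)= -227436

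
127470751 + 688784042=816254793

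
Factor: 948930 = 2^1*3^1*5^1 * 47^1*673^1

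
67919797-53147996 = 14771801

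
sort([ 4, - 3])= [  -  3, 4] 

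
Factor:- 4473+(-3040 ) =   -  7513 = -11^1*683^1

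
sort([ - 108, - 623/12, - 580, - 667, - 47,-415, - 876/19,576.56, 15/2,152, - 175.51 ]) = [ - 667,-580,-415 , - 175.51 ,  -  108,-623/12, - 47, - 876/19, 15/2, 152,576.56]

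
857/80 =10 + 57/80 = 10.71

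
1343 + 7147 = 8490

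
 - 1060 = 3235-4295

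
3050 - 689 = 2361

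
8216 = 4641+3575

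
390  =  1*390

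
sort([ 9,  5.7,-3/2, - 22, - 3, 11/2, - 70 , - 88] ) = [  -  88 ,-70,-22 , - 3 , - 3/2,  11/2,5.7, 9]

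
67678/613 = 110 + 248/613 = 110.40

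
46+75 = 121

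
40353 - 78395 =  - 38042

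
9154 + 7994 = 17148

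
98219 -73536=24683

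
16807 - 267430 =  - 250623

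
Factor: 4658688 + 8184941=401^1*32029^1  =  12843629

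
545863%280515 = 265348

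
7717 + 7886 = 15603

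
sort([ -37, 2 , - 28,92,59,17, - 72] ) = [ - 72 , - 37, - 28,2,17, 59,92]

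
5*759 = 3795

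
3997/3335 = 1 + 662/3335=1.20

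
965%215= 105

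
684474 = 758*903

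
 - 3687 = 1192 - 4879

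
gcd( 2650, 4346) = 106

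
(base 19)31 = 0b111010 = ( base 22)2E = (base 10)58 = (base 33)1p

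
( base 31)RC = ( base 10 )849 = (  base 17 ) 2fg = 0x351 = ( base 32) QH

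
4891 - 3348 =1543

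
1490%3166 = 1490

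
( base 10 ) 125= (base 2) 1111101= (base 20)65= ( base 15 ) 85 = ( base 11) 104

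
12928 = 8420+4508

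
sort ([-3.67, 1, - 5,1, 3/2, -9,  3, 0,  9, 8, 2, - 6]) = [  -  9, - 6, - 5, - 3.67, 0,  1, 1, 3/2 , 2,  3, 8,9 ]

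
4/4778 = 2/2389 = 0.00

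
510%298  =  212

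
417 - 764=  - 347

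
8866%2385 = 1711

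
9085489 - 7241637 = 1843852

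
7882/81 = 7882/81 = 97.31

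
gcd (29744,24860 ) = 44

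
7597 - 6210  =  1387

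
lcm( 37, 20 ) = 740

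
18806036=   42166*446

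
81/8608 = 81/8608 = 0.01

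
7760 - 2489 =5271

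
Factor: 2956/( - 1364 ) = -11^( - 1 ) * 31^(  -  1)*739^1=- 739/341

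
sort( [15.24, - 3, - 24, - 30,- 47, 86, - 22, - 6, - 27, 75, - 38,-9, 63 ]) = [ - 47, - 38,- 30, - 27, - 24, - 22, - 9, - 6, - 3, 15.24, 63, 75,86 ] 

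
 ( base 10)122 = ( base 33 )3N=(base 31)3t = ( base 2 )1111010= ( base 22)5c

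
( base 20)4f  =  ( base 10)95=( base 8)137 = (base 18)55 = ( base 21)4B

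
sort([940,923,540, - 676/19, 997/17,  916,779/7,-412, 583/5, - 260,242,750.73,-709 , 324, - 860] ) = [ - 860, - 709, - 412, - 260, - 676/19,997/17,779/7,583/5, 242,324,540,750.73,916,923, 940 ] 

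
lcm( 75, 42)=1050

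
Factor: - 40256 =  - 2^6*17^1*37^1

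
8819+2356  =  11175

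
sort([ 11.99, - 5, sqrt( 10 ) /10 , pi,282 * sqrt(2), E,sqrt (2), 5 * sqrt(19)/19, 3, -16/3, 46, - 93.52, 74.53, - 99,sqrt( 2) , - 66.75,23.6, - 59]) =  [ - 99 , - 93.52, - 66.75, -59, -16/3 , - 5, sqrt(10)/10, 5 * sqrt(19)/19, sqrt( 2), sqrt (2), E,3,pi, 11.99, 23.6, 46, 74.53, 282 * sqrt(2 )]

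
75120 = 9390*8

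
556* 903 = 502068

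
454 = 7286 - 6832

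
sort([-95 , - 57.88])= [  -  95, - 57.88]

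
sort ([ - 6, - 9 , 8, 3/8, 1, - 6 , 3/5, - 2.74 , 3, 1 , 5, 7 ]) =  [ - 9, - 6, - 6,  -  2.74, 3/8,3/5, 1,1, 3, 5, 7, 8]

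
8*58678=469424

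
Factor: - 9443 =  - 7^1 *19^1*71^1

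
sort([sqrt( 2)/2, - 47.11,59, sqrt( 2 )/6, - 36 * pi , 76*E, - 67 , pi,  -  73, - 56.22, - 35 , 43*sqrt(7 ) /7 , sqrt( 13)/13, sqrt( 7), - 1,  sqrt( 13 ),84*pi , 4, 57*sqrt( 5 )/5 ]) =[ - 36*pi, - 73, - 67,  -  56.22, - 47.11, - 35  , - 1, sqrt ( 2)/6,sqrt( 13 )/13,  sqrt(2)/2 , sqrt(7 ), pi,sqrt( 13 ), 4,  43*sqrt(7 )/7, 57*  sqrt( 5) /5, 59, 76*E,84 * pi] 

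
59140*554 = 32763560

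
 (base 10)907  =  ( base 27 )16G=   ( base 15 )407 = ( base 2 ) 1110001011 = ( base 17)326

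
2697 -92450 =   -  89753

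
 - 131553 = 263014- 394567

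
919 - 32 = 887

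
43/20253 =1/471 =0.00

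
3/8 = 3/8 = 0.38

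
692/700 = 173/175 = 0.99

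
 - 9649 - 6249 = -15898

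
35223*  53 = 1866819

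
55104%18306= 186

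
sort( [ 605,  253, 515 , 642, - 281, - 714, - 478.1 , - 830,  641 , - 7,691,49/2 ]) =[ - 830 , - 714, - 478.1, - 281,-7,  49/2,253 , 515, 605, 641 , 642,691] 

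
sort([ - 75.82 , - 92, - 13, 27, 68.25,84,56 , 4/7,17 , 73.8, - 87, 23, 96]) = [-92, - 87, - 75.82 , - 13 , 4/7, 17,23,  27,  56,68.25 , 73.8,84, 96 ] 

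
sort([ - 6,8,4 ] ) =[  -  6,  4, 8] 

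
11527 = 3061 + 8466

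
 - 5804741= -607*9563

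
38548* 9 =346932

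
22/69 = 22/69 =0.32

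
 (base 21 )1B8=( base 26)104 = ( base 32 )l8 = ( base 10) 680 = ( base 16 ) 2A8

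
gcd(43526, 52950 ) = 2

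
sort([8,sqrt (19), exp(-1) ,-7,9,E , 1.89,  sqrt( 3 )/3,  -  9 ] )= [ - 9,  -  7,exp(  -  1 ),sqrt( 3 ) /3, 1.89 , E,sqrt( 19),8, 9]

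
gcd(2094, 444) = 6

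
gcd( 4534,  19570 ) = 2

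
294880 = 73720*4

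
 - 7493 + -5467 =-12960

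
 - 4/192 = - 1/48 = - 0.02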